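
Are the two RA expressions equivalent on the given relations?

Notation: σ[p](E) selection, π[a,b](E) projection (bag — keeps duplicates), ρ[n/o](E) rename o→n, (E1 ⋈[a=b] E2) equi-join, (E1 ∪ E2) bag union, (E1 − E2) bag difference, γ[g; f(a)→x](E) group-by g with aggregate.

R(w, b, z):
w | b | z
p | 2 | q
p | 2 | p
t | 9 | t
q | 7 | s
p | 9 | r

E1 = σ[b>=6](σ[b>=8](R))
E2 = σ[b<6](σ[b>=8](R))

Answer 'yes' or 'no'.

E1 row counts bottom-up:
  R → 5
  σ[b>=8](R) → 2
  σ[b>=6](σ[b>=8](R)) → 2
E2 row counts bottom-up:
  R → 5
  σ[b>=8](R) → 2
  σ[b<6](σ[b>=8](R)) → 0

E1 result:
w | b | z
p | 9 | r
t | 9 | t
E2 result:
w | b | z
(0 rows)
Witness: ('t', 9, 't') appears 1× in E1 but 0× in E2.

no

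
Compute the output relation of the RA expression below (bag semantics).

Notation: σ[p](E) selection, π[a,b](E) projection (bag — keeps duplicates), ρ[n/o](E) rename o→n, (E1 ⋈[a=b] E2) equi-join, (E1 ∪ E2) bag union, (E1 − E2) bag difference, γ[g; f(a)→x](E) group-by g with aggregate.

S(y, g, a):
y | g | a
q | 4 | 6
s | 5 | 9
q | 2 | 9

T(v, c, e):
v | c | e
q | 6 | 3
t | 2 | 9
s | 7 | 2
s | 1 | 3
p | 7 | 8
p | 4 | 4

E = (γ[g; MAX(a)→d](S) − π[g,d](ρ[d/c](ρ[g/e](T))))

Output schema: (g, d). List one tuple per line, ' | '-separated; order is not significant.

Per-node cardinality:
  S → 3
  γ[g; MAX(a)→d](S) → 3
  T → 6
  ρ[g/e](T) → 6
  ρ[d/c](ρ[g/e](T)) → 6
  π[g,d](ρ[d/c](ρ[g/e](T))) → 6
  (γ[g; MAX(a)→d](S) − π[g,d](ρ[d/c](ρ[g/e](T)))) → 3

== RESULT ==
g | d
2 | 9
4 | 6
5 | 9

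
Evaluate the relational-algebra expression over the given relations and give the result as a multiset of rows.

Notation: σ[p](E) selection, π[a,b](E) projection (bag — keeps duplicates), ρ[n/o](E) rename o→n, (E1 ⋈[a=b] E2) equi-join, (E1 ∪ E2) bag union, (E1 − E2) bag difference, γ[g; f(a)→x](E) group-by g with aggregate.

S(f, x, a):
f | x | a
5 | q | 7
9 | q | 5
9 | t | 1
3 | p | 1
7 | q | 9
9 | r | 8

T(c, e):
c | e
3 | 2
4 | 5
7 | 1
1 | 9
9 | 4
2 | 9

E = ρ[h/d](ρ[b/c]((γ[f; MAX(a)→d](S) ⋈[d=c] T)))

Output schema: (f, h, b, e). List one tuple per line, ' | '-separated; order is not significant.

Per-node cardinality:
  S → 6
  γ[f; MAX(a)→d](S) → 4
  T → 6
  (γ[f; MAX(a)→d](S) ⋈[d=c] T) → 3
  ρ[b/c]((γ[f; MAX(a)→d](S) ⋈[d=c] T)) → 3
  ρ[h/d](ρ[b/c]((γ[f; MAX(a)→d](S) ⋈[d=c] T))) → 3

== RESULT ==
f | h | b | e
3 | 1 | 1 | 9
5 | 7 | 7 | 1
7 | 9 | 9 | 4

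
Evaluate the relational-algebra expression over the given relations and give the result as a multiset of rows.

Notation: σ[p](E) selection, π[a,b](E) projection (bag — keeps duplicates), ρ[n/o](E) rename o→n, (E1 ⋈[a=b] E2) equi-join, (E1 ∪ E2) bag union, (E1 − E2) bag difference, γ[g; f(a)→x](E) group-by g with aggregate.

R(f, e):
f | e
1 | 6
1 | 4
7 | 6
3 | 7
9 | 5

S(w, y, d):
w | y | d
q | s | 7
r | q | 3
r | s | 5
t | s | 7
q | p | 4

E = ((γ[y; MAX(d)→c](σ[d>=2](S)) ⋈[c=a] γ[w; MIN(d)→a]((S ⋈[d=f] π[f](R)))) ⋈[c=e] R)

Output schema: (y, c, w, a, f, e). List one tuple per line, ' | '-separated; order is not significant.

Per-node cardinality:
  S → 5
  σ[d>=2](S) → 5
  γ[y; MAX(d)→c](σ[d>=2](S)) → 3
  S → 5
  R → 5
  π[f](R) → 5
  (S ⋈[d=f] π[f](R)) → 3
  γ[w; MIN(d)→a]((S ⋈[d=f] π[f](R))) → 3
  (γ[y; MAX(d)→c](σ[d>=2](S)) ⋈[c=a] γ[w; MIN(d)→a]((S ⋈[d=f] π[f](R)))) → 3
  R → 5
  ((γ[y; MAX(d)→c](σ[d>=2](S)) ⋈[c=a] γ[w; MIN(d)→a]((S ⋈[d=f] π[f](R)))) ⋈[c=e] R) → 2

== RESULT ==
y | c | w | a | f | e
s | 7 | q | 7 | 3 | 7
s | 7 | t | 7 | 3 | 7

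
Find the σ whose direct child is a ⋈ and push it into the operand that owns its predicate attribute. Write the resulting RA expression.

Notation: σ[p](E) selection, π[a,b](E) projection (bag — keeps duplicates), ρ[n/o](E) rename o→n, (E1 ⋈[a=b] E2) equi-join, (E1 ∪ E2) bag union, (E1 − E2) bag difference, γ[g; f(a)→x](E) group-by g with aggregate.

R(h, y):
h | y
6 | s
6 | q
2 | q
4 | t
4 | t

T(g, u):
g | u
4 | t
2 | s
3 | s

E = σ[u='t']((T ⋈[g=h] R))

σ filters on u, owned by the left side.
E' = (σ[u='t'](T) ⋈[g=h] R)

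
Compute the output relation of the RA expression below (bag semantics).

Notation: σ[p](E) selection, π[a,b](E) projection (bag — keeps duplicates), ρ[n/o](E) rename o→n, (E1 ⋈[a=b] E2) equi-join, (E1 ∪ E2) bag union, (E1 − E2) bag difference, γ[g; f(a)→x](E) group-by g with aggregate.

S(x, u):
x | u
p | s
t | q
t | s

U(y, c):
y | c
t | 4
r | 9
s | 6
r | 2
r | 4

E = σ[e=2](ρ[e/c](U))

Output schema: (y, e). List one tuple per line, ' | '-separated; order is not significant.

Subexpression sizes:
  U → 5
  ρ[e/c](U) → 5
  σ[e=2](ρ[e/c](U)) → 1

== RESULT ==
y | e
r | 2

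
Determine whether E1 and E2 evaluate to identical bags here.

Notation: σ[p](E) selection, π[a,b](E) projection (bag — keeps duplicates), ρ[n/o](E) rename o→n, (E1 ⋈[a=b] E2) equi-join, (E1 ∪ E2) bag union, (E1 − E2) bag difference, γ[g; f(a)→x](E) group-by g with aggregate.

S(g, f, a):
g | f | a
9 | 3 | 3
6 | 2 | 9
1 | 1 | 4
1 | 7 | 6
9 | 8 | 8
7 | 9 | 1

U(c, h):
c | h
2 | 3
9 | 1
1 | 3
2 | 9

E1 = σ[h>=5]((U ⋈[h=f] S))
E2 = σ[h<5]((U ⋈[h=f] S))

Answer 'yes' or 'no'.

E1 stepwise |·|:
  U → 4
  S → 6
  (U ⋈[h=f] S) → 4
  σ[h>=5]((U ⋈[h=f] S)) → 1
E2 stepwise |·|:
  U → 4
  S → 6
  (U ⋈[h=f] S) → 4
  σ[h<5]((U ⋈[h=f] S)) → 3

E1 result:
c | h | g | f | a
2 | 9 | 7 | 9 | 1
E2 result:
c | h | g | f | a
1 | 3 | 9 | 3 | 3
2 | 3 | 9 | 3 | 3
9 | 1 | 1 | 1 | 4
Witness: (2, 3, 9, 3, 3) appears 0× in E1 but 1× in E2.

no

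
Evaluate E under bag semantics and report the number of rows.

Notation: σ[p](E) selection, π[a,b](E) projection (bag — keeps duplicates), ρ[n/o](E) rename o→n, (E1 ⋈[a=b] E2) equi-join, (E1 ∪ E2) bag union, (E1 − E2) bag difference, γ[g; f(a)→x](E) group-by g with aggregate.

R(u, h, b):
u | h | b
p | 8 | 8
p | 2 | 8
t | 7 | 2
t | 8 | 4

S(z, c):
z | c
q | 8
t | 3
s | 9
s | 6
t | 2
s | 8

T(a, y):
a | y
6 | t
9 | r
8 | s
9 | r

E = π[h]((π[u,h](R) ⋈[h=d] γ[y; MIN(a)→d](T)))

Subexpression sizes:
  R → 4
  π[u,h](R) → 4
  T → 4
  γ[y; MIN(a)→d](T) → 3
  (π[u,h](R) ⋈[h=d] γ[y; MIN(a)→d](T)) → 2
  π[h]((π[u,h](R) ⋈[h=d] γ[y; MIN(a)→d](T))) → 2

|E| = 2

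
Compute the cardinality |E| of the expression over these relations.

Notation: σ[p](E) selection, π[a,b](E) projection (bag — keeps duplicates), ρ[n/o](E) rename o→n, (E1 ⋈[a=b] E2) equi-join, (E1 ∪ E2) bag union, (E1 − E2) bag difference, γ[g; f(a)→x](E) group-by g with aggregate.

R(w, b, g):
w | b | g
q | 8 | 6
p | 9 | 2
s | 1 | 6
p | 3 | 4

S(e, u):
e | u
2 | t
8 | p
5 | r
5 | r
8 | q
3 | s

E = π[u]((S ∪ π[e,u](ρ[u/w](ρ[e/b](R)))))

Per-node cardinality:
  S → 6
  R → 4
  ρ[e/b](R) → 4
  ρ[u/w](ρ[e/b](R)) → 4
  π[e,u](ρ[u/w](ρ[e/b](R))) → 4
  (S ∪ π[e,u](ρ[u/w](ρ[e/b](R)))) → 10
  π[u]((S ∪ π[e,u](ρ[u/w](ρ[e/b](R))))) → 10

|E| = 10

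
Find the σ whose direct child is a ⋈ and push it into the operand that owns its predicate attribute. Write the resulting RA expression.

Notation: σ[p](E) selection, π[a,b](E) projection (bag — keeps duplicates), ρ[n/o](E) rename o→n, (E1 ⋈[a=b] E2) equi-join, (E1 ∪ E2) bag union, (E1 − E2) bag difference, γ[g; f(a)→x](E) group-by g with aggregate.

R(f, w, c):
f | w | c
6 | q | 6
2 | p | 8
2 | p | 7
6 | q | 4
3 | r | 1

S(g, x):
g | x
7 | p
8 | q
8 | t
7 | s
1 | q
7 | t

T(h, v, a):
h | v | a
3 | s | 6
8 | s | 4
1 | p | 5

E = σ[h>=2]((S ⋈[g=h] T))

σ filters on h, owned by the right side.
E' = (S ⋈[g=h] σ[h>=2](T))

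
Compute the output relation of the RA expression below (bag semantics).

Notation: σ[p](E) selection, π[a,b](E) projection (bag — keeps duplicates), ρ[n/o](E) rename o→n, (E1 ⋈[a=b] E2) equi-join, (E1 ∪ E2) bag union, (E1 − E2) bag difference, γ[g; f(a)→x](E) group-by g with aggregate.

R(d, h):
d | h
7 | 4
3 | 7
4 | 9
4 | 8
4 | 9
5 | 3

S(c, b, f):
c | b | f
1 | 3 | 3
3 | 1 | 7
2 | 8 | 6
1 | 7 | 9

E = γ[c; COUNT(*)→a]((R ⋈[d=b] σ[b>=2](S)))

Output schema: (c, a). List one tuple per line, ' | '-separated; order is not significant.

Subexpression sizes:
  R → 6
  S → 4
  σ[b>=2](S) → 3
  (R ⋈[d=b] σ[b>=2](S)) → 2
  γ[c; COUNT(*)→a]((R ⋈[d=b] σ[b>=2](S))) → 1

== RESULT ==
c | a
1 | 2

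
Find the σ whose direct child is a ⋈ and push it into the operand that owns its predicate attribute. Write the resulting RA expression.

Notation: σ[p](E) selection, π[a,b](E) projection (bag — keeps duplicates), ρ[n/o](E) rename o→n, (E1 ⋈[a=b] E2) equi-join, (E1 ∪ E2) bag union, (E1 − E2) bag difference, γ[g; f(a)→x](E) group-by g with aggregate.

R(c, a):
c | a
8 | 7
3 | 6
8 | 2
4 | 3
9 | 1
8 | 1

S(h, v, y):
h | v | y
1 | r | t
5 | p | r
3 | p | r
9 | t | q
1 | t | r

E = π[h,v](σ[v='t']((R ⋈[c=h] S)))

σ filters on v, owned by the right side.
E' = π[h,v]((R ⋈[c=h] σ[v='t'](S)))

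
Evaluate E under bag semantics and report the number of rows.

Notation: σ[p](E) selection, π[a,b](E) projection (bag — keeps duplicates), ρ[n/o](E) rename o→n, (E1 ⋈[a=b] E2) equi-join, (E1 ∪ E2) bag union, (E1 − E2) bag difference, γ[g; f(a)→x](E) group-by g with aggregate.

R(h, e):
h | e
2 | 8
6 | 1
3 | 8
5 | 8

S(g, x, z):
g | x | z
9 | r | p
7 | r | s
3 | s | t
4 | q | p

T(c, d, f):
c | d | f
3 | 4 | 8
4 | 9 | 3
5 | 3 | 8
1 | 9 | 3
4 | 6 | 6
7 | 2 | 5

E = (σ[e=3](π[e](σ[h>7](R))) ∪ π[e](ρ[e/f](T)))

Subexpression sizes:
  R → 4
  σ[h>7](R) → 0
  π[e](σ[h>7](R)) → 0
  σ[e=3](π[e](σ[h>7](R))) → 0
  T → 6
  ρ[e/f](T) → 6
  π[e](ρ[e/f](T)) → 6
  (σ[e=3](π[e](σ[h>7](R))) ∪ π[e](ρ[e/f](T))) → 6

|E| = 6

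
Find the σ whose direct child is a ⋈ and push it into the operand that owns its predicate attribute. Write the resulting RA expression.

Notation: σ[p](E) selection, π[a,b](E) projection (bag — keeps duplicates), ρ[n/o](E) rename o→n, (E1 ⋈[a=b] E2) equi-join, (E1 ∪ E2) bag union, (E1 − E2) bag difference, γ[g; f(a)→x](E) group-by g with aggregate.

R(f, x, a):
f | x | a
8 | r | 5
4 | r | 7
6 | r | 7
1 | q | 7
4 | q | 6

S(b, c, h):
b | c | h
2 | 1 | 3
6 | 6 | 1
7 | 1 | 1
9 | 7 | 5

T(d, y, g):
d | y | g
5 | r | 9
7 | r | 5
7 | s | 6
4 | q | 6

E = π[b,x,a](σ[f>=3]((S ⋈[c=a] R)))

σ filters on f, owned by the right side.
E' = π[b,x,a]((S ⋈[c=a] σ[f>=3](R)))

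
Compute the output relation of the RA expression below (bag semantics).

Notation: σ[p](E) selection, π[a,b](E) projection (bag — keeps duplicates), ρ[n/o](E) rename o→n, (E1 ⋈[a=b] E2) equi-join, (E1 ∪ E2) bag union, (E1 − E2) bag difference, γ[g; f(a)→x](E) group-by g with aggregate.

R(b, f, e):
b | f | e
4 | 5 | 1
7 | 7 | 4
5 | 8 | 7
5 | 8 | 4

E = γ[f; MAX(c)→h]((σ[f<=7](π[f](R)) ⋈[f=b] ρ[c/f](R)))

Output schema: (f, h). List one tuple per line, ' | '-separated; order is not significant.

Per-node cardinality:
  R → 4
  π[f](R) → 4
  σ[f<=7](π[f](R)) → 2
  R → 4
  ρ[c/f](R) → 4
  (σ[f<=7](π[f](R)) ⋈[f=b] ρ[c/f](R)) → 3
  γ[f; MAX(c)→h]((σ[f<=7](π[f](R)) ⋈[f=b] ρ[c/f](R))) → 2

== RESULT ==
f | h
5 | 8
7 | 7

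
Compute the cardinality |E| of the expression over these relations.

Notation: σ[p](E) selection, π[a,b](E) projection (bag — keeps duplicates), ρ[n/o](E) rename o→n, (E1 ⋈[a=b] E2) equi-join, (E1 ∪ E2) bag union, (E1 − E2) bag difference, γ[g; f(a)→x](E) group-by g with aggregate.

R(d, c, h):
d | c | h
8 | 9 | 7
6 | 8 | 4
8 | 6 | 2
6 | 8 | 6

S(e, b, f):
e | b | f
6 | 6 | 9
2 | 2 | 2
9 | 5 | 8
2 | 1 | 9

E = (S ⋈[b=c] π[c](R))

Subexpression sizes:
  S → 4
  R → 4
  π[c](R) → 4
  (S ⋈[b=c] π[c](R)) → 1

|E| = 1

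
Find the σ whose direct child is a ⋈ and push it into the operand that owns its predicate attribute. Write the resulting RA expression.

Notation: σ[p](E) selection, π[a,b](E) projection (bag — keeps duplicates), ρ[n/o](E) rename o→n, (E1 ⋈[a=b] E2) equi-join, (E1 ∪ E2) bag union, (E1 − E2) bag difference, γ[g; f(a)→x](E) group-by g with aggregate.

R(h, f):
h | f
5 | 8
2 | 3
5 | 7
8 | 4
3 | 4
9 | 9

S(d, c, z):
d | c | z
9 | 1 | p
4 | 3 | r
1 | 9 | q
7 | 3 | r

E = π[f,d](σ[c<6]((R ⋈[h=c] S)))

σ filters on c, owned by the right side.
E' = π[f,d]((R ⋈[h=c] σ[c<6](S)))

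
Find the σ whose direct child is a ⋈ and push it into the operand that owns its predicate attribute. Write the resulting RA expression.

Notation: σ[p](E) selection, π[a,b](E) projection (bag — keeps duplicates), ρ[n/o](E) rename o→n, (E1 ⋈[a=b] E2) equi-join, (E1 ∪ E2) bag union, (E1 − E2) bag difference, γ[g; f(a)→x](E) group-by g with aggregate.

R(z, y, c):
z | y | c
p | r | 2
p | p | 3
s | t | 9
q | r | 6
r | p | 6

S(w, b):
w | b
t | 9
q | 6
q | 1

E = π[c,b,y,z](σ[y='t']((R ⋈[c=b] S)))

σ filters on y, owned by the left side.
E' = π[c,b,y,z]((σ[y='t'](R) ⋈[c=b] S))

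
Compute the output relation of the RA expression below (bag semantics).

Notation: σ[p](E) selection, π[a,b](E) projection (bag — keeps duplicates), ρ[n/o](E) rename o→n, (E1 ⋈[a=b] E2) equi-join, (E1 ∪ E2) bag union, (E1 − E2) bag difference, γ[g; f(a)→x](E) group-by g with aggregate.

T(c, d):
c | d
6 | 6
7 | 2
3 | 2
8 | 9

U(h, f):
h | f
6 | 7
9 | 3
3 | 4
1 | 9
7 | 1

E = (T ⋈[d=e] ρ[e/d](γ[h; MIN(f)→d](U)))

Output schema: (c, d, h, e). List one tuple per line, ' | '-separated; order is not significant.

Row counts bottom-up:
  T → 4
  U → 5
  γ[h; MIN(f)→d](U) → 5
  ρ[e/d](γ[h; MIN(f)→d](U)) → 5
  (T ⋈[d=e] ρ[e/d](γ[h; MIN(f)→d](U))) → 1

== RESULT ==
c | d | h | e
8 | 9 | 1 | 9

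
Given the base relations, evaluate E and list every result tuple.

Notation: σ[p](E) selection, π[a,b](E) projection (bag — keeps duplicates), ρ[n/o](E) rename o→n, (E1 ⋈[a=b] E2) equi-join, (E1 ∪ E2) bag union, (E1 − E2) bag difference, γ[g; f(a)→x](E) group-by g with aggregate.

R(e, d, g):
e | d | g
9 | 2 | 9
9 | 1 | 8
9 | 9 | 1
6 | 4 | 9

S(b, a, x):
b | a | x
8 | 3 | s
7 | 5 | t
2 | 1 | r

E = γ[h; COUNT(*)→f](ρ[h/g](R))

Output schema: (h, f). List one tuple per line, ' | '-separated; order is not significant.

Row counts bottom-up:
  R → 4
  ρ[h/g](R) → 4
  γ[h; COUNT(*)→f](ρ[h/g](R)) → 3

== RESULT ==
h | f
1 | 1
8 | 1
9 | 2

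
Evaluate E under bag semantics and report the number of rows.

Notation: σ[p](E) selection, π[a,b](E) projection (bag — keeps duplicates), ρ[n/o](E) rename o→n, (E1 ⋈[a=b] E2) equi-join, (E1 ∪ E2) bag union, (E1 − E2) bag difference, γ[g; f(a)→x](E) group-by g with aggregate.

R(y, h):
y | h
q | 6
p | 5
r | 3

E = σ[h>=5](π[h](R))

Subexpression sizes:
  R → 3
  π[h](R) → 3
  σ[h>=5](π[h](R)) → 2

|E| = 2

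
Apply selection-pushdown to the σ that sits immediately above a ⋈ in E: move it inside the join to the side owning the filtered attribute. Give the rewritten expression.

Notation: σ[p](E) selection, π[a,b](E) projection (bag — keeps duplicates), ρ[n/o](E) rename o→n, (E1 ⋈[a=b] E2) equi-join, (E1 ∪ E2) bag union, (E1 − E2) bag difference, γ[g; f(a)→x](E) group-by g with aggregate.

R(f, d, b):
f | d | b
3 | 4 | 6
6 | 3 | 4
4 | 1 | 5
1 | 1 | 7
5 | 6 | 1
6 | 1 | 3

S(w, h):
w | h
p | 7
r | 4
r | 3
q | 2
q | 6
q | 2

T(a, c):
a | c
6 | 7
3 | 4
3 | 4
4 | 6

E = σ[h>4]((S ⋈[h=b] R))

σ filters on h, owned by the left side.
E' = (σ[h>4](S) ⋈[h=b] R)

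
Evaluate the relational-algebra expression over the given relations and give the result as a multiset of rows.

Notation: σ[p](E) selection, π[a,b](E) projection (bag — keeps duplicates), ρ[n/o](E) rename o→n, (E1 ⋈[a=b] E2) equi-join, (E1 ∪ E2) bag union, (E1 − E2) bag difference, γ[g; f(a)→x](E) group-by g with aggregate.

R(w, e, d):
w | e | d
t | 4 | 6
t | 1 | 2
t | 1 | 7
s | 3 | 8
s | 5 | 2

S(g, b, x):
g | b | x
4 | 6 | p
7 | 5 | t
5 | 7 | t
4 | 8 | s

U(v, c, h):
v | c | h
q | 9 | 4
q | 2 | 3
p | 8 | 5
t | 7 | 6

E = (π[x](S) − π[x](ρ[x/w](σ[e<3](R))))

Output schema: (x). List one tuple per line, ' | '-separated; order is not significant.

Per-node cardinality:
  S → 4
  π[x](S) → 4
  R → 5
  σ[e<3](R) → 2
  ρ[x/w](σ[e<3](R)) → 2
  π[x](ρ[x/w](σ[e<3](R))) → 2
  (π[x](S) − π[x](ρ[x/w](σ[e<3](R)))) → 2

== RESULT ==
x
p
s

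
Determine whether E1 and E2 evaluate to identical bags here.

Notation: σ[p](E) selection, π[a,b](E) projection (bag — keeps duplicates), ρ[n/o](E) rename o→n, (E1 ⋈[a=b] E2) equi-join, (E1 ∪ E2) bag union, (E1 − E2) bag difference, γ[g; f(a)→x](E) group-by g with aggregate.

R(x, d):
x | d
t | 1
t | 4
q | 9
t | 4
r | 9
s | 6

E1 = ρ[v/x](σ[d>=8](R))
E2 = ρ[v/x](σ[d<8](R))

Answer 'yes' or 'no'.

E1 row counts bottom-up:
  R → 6
  σ[d>=8](R) → 2
  ρ[v/x](σ[d>=8](R)) → 2
E2 row counts bottom-up:
  R → 6
  σ[d<8](R) → 4
  ρ[v/x](σ[d<8](R)) → 4

E1 result:
v | d
q | 9
r | 9
E2 result:
v | d
s | 6
t | 1
t | 4
t | 4
Witness: ('s', 6) appears 0× in E1 but 1× in E2.

no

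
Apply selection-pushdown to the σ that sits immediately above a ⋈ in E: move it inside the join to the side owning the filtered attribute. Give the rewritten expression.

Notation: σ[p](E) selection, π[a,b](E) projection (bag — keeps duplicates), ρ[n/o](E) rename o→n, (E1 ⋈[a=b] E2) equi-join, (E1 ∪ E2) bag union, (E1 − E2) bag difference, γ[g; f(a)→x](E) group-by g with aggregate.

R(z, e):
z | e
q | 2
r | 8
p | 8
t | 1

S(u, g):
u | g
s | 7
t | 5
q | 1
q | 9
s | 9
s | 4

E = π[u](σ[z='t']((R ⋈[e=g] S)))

σ filters on z, owned by the left side.
E' = π[u]((σ[z='t'](R) ⋈[e=g] S))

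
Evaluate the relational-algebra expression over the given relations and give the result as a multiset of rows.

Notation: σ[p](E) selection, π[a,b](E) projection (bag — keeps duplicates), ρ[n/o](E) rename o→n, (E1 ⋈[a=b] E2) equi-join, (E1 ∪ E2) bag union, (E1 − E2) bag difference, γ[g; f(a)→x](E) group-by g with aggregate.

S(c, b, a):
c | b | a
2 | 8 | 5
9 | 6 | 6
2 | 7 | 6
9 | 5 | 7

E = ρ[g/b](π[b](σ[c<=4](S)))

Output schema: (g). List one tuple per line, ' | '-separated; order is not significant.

Subexpression sizes:
  S → 4
  σ[c<=4](S) → 2
  π[b](σ[c<=4](S)) → 2
  ρ[g/b](π[b](σ[c<=4](S))) → 2

== RESULT ==
g
7
8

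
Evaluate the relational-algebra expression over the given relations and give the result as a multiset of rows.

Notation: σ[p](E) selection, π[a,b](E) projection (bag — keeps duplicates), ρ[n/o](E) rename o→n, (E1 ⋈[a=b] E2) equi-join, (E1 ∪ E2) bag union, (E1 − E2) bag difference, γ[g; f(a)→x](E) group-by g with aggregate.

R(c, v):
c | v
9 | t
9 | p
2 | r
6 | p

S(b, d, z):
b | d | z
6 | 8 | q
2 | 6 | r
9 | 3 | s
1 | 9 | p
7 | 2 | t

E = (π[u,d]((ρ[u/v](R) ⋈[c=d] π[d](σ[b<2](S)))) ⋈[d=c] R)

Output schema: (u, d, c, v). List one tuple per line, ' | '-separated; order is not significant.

Per-node cardinality:
  R → 4
  ρ[u/v](R) → 4
  S → 5
  σ[b<2](S) → 1
  π[d](σ[b<2](S)) → 1
  (ρ[u/v](R) ⋈[c=d] π[d](σ[b<2](S))) → 2
  π[u,d]((ρ[u/v](R) ⋈[c=d] π[d](σ[b<2](S)))) → 2
  R → 4
  (π[u,d]((ρ[u/v](R) ⋈[c=d] π[d](σ[b<2](S)))) ⋈[d=c] R) → 4

== RESULT ==
u | d | c | v
p | 9 | 9 | p
p | 9 | 9 | t
t | 9 | 9 | p
t | 9 | 9 | t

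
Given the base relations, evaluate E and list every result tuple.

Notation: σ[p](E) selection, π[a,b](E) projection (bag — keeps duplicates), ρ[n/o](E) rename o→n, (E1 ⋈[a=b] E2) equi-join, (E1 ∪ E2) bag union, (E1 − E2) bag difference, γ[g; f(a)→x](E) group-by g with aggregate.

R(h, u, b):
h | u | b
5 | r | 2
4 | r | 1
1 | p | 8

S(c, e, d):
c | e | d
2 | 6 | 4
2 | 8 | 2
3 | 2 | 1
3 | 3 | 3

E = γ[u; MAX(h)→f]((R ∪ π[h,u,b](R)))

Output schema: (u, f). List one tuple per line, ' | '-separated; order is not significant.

Stepwise |·|:
  R → 3
  R → 3
  π[h,u,b](R) → 3
  (R ∪ π[h,u,b](R)) → 6
  γ[u; MAX(h)→f]((R ∪ π[h,u,b](R))) → 2

== RESULT ==
u | f
p | 1
r | 5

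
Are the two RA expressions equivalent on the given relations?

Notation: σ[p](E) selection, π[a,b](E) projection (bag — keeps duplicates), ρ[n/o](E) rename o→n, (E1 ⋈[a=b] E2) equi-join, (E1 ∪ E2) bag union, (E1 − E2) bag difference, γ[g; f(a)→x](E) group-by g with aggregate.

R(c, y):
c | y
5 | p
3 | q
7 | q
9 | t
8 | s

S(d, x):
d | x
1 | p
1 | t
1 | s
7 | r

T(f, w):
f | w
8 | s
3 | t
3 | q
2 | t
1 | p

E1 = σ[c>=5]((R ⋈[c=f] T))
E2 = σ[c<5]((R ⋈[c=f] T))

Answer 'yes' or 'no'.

E1 row counts bottom-up:
  R → 5
  T → 5
  (R ⋈[c=f] T) → 3
  σ[c>=5]((R ⋈[c=f] T)) → 1
E2 row counts bottom-up:
  R → 5
  T → 5
  (R ⋈[c=f] T) → 3
  σ[c<5]((R ⋈[c=f] T)) → 2

E1 result:
c | y | f | w
8 | s | 8 | s
E2 result:
c | y | f | w
3 | q | 3 | q
3 | q | 3 | t
Witness: (3, 'q', 3, 'q') appears 0× in E1 but 1× in E2.

no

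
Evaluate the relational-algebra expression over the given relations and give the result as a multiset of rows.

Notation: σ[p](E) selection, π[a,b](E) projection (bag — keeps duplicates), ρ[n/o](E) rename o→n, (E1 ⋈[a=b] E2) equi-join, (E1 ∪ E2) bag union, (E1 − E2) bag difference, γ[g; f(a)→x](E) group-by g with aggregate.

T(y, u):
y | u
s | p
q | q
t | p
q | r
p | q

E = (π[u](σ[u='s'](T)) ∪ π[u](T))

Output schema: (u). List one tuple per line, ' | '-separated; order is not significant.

Stepwise |·|:
  T → 5
  σ[u='s'](T) → 0
  π[u](σ[u='s'](T)) → 0
  T → 5
  π[u](T) → 5
  (π[u](σ[u='s'](T)) ∪ π[u](T)) → 5

== RESULT ==
u
p
p
q
q
r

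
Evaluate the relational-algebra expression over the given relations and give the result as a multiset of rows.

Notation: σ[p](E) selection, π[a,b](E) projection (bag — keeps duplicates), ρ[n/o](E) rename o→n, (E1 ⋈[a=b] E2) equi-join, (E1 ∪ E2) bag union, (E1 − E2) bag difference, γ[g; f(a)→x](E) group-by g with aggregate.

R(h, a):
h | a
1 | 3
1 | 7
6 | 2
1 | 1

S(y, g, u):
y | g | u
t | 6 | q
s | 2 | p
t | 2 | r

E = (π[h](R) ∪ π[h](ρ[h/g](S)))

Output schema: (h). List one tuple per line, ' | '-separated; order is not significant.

Row counts bottom-up:
  R → 4
  π[h](R) → 4
  S → 3
  ρ[h/g](S) → 3
  π[h](ρ[h/g](S)) → 3
  (π[h](R) ∪ π[h](ρ[h/g](S))) → 7

== RESULT ==
h
1
1
1
2
2
6
6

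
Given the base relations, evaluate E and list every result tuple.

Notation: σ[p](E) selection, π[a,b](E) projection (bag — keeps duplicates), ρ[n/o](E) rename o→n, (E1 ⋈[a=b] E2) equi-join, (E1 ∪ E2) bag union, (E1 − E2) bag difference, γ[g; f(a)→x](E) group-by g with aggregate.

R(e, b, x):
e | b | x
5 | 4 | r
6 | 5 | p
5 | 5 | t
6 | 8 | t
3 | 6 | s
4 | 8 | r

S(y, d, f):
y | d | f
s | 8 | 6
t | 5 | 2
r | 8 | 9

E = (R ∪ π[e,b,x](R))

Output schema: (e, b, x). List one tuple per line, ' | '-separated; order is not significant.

Row counts bottom-up:
  R → 6
  R → 6
  π[e,b,x](R) → 6
  (R ∪ π[e,b,x](R)) → 12

== RESULT ==
e | b | x
3 | 6 | s
3 | 6 | s
4 | 8 | r
4 | 8 | r
5 | 4 | r
5 | 4 | r
5 | 5 | t
5 | 5 | t
6 | 5 | p
6 | 5 | p
6 | 8 | t
6 | 8 | t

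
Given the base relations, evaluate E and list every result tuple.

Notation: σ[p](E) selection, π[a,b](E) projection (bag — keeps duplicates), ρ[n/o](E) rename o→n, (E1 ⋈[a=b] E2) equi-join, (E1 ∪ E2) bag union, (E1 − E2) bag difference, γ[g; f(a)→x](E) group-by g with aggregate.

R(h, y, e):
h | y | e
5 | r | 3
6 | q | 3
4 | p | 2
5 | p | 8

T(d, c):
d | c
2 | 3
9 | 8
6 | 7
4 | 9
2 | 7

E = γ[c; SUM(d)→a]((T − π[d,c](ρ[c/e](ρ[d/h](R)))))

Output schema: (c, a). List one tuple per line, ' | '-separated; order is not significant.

Subexpression sizes:
  T → 5
  R → 4
  ρ[d/h](R) → 4
  ρ[c/e](ρ[d/h](R)) → 4
  π[d,c](ρ[c/e](ρ[d/h](R))) → 4
  (T − π[d,c](ρ[c/e](ρ[d/h](R)))) → 5
  γ[c; SUM(d)→a]((T − π[d,c](ρ[c/e](ρ[d/h](R))))) → 4

== RESULT ==
c | a
3 | 2
7 | 8
8 | 9
9 | 4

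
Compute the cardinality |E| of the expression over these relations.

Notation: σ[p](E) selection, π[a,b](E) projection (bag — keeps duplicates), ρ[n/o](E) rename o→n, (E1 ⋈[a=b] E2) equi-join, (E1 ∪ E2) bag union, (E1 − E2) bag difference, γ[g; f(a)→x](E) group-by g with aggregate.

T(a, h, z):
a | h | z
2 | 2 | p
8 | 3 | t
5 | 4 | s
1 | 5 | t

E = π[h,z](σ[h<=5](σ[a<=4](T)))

Per-node cardinality:
  T → 4
  σ[a<=4](T) → 2
  σ[h<=5](σ[a<=4](T)) → 2
  π[h,z](σ[h<=5](σ[a<=4](T))) → 2

|E| = 2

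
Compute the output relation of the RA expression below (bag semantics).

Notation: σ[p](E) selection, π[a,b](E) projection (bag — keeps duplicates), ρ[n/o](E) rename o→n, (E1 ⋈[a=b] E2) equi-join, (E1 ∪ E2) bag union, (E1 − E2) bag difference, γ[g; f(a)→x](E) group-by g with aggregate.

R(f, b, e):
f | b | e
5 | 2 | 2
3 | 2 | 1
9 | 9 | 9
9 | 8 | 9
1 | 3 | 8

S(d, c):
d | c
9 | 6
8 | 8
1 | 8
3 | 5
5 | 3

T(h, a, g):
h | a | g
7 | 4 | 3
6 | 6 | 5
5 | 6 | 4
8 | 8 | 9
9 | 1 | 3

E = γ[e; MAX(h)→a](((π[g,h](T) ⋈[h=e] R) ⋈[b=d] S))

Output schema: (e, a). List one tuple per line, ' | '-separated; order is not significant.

Subexpression sizes:
  T → 5
  π[g,h](T) → 5
  R → 5
  (π[g,h](T) ⋈[h=e] R) → 3
  S → 5
  ((π[g,h](T) ⋈[h=e] R) ⋈[b=d] S) → 3
  γ[e; MAX(h)→a](((π[g,h](T) ⋈[h=e] R) ⋈[b=d] S)) → 2

== RESULT ==
e | a
8 | 8
9 | 9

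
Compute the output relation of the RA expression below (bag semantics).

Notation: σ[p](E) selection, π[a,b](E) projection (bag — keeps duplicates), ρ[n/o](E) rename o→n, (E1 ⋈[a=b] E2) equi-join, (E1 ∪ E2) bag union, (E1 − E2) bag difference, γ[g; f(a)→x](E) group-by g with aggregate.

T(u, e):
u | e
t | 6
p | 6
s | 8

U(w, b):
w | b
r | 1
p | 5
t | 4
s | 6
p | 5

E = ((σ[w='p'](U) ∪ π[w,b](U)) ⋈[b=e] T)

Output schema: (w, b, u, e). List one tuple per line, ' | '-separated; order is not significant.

Row counts bottom-up:
  U → 5
  σ[w='p'](U) → 2
  U → 5
  π[w,b](U) → 5
  (σ[w='p'](U) ∪ π[w,b](U)) → 7
  T → 3
  ((σ[w='p'](U) ∪ π[w,b](U)) ⋈[b=e] T) → 2

== RESULT ==
w | b | u | e
s | 6 | p | 6
s | 6 | t | 6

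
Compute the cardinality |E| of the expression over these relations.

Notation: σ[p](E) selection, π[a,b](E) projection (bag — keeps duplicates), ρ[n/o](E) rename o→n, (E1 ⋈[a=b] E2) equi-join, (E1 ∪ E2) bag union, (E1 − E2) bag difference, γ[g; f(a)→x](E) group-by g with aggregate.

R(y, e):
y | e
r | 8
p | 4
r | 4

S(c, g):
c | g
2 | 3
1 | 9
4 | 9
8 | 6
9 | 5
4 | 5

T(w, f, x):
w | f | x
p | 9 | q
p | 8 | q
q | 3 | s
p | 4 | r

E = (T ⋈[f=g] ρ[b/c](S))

Subexpression sizes:
  T → 4
  S → 6
  ρ[b/c](S) → 6
  (T ⋈[f=g] ρ[b/c](S)) → 3

|E| = 3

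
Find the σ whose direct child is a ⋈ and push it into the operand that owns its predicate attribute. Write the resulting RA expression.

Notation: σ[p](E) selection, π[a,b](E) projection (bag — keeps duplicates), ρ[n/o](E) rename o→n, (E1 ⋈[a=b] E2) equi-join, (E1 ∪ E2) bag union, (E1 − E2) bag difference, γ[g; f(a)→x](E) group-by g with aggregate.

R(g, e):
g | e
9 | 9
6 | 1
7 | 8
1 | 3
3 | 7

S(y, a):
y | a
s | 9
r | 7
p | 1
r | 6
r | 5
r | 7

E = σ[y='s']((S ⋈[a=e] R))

σ filters on y, owned by the left side.
E' = (σ[y='s'](S) ⋈[a=e] R)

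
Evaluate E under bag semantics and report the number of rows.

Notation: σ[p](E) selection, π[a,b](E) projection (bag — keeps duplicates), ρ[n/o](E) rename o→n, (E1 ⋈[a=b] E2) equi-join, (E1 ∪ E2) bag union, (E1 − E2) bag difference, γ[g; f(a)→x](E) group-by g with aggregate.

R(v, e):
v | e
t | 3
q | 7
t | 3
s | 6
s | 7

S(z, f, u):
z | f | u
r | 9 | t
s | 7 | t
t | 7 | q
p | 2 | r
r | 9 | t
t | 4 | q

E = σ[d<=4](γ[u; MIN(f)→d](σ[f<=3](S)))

Stepwise |·|:
  S → 6
  σ[f<=3](S) → 1
  γ[u; MIN(f)→d](σ[f<=3](S)) → 1
  σ[d<=4](γ[u; MIN(f)→d](σ[f<=3](S))) → 1

|E| = 1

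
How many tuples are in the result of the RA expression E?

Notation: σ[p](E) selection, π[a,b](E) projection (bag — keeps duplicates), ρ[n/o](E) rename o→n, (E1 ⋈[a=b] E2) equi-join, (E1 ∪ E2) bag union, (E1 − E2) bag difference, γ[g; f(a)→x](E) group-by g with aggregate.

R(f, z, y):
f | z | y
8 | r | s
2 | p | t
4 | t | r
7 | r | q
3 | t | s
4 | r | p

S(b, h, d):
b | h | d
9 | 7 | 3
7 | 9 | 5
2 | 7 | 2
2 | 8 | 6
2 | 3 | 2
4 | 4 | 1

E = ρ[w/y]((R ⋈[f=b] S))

Per-node cardinality:
  R → 6
  S → 6
  (R ⋈[f=b] S) → 6
  ρ[w/y]((R ⋈[f=b] S)) → 6

|E| = 6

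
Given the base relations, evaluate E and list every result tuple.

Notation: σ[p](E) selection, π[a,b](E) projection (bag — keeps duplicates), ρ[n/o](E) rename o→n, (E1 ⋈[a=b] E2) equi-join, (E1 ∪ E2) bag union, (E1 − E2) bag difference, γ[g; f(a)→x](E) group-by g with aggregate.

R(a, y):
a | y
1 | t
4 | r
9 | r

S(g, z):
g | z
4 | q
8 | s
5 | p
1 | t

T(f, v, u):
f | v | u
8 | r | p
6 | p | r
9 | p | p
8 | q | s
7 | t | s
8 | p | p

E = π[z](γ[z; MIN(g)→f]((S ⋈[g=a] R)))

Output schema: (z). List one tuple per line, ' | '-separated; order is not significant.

Stepwise |·|:
  S → 4
  R → 3
  (S ⋈[g=a] R) → 2
  γ[z; MIN(g)→f]((S ⋈[g=a] R)) → 2
  π[z](γ[z; MIN(g)→f]((S ⋈[g=a] R))) → 2

== RESULT ==
z
q
t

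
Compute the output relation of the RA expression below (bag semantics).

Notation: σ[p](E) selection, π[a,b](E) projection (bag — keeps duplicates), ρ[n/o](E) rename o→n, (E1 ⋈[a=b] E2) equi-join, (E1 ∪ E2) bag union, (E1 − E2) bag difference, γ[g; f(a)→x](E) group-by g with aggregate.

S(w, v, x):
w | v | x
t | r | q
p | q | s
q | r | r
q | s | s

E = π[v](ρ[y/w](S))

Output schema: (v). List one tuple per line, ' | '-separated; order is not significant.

Row counts bottom-up:
  S → 4
  ρ[y/w](S) → 4
  π[v](ρ[y/w](S)) → 4

== RESULT ==
v
q
r
r
s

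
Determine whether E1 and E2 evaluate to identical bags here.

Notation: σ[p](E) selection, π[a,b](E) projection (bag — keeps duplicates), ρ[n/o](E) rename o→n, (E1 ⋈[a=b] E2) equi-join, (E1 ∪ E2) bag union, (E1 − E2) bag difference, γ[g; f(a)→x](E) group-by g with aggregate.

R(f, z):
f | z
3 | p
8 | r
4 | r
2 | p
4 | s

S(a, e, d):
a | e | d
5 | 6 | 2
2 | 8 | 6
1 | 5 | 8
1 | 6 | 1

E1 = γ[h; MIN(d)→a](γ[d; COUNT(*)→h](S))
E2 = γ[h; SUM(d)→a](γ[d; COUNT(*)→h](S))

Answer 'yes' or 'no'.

E1 row counts bottom-up:
  S → 4
  γ[d; COUNT(*)→h](S) → 4
  γ[h; MIN(d)→a](γ[d; COUNT(*)→h](S)) → 1
E2 row counts bottom-up:
  S → 4
  γ[d; COUNT(*)→h](S) → 4
  γ[h; SUM(d)→a](γ[d; COUNT(*)→h](S)) → 1

E1 result:
h | a
1 | 1
E2 result:
h | a
1 | 17
Witness: (1, 17) appears 0× in E1 but 1× in E2.

no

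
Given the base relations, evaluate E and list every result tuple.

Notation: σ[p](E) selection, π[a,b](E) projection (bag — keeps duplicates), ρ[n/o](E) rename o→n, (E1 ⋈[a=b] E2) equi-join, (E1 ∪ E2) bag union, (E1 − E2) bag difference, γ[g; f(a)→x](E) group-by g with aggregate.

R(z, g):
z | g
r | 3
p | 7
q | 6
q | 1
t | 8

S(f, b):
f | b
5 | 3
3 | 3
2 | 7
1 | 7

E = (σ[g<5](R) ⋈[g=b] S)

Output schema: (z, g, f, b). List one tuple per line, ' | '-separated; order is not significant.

Per-node cardinality:
  R → 5
  σ[g<5](R) → 2
  S → 4
  (σ[g<5](R) ⋈[g=b] S) → 2

== RESULT ==
z | g | f | b
r | 3 | 3 | 3
r | 3 | 5 | 3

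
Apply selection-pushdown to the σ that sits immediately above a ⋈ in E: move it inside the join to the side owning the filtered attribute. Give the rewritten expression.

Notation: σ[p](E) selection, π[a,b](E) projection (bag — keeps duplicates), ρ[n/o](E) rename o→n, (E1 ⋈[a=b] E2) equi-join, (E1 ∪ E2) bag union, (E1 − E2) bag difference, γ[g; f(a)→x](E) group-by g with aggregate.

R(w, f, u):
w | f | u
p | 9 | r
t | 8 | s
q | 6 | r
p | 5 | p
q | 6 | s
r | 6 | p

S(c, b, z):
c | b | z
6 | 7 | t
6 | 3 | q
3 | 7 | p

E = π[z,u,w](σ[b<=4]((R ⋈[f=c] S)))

σ filters on b, owned by the right side.
E' = π[z,u,w]((R ⋈[f=c] σ[b<=4](S)))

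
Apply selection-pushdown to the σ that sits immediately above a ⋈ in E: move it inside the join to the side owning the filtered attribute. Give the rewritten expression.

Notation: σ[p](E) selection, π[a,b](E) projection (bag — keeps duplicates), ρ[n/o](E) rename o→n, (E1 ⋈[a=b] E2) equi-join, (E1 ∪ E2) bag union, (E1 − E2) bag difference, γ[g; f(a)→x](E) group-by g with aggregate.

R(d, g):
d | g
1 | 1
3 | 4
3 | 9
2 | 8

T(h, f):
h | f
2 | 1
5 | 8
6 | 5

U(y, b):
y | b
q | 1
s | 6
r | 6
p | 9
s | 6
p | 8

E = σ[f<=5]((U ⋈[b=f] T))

σ filters on f, owned by the right side.
E' = (U ⋈[b=f] σ[f<=5](T))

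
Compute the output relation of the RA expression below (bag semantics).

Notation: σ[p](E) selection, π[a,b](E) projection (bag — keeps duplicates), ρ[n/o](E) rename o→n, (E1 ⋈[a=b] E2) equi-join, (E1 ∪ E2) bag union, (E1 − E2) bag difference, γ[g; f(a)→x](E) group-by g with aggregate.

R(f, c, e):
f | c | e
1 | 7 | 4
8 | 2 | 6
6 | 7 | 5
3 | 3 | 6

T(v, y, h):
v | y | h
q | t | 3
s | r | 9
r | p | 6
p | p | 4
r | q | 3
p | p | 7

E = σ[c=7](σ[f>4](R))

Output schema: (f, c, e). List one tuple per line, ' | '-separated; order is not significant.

Row counts bottom-up:
  R → 4
  σ[f>4](R) → 2
  σ[c=7](σ[f>4](R)) → 1

== RESULT ==
f | c | e
6 | 7 | 5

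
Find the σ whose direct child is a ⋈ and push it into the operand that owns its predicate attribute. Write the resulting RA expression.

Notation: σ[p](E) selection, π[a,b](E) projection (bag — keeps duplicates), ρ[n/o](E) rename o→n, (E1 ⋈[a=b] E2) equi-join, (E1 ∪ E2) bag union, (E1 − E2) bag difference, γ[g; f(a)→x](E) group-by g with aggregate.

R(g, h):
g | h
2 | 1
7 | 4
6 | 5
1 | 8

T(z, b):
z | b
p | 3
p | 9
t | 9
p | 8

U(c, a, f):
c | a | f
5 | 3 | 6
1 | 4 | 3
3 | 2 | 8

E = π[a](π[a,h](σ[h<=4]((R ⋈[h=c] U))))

σ filters on h, owned by the left side.
E' = π[a](π[a,h]((σ[h<=4](R) ⋈[h=c] U)))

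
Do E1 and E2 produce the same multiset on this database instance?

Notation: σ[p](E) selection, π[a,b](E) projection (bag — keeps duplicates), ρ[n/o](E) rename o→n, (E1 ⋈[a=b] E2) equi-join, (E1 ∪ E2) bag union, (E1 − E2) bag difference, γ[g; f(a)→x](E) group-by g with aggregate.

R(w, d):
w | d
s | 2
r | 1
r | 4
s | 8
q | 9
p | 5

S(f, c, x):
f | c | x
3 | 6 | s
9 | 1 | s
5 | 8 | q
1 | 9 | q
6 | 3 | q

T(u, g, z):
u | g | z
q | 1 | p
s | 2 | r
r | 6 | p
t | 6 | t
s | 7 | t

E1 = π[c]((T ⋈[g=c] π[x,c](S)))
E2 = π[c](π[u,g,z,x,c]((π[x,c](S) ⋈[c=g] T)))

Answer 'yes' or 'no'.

E1 row counts bottom-up:
  T → 5
  S → 5
  π[x,c](S) → 5
  (T ⋈[g=c] π[x,c](S)) → 3
  π[c]((T ⋈[g=c] π[x,c](S))) → 3
E2 row counts bottom-up:
  S → 5
  π[x,c](S) → 5
  T → 5
  (π[x,c](S) ⋈[c=g] T) → 3
  π[u,g,z,x,c]((π[x,c](S) ⋈[c=g] T)) → 3
  π[c](π[u,g,z,x,c]((π[x,c](S) ⋈[c=g] T))) → 3

E1 and E2 produce the same multiset:
c
1
6
6

yes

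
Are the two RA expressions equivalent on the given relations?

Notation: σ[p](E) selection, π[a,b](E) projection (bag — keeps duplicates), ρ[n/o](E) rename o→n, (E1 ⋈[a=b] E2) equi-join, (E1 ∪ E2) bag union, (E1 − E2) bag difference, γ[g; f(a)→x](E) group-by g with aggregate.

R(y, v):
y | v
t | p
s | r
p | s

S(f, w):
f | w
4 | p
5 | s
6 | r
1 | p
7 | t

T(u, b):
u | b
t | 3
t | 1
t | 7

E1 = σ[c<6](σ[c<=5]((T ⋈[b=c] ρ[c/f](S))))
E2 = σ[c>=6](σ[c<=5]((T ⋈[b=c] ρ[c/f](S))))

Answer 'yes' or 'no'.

E1 row counts bottom-up:
  T → 3
  S → 5
  ρ[c/f](S) → 5
  (T ⋈[b=c] ρ[c/f](S)) → 2
  σ[c<=5]((T ⋈[b=c] ρ[c/f](S))) → 1
  σ[c<6](σ[c<=5]((T ⋈[b=c] ρ[c/f](S)))) → 1
E2 row counts bottom-up:
  T → 3
  S → 5
  ρ[c/f](S) → 5
  (T ⋈[b=c] ρ[c/f](S)) → 2
  σ[c<=5]((T ⋈[b=c] ρ[c/f](S))) → 1
  σ[c>=6](σ[c<=5]((T ⋈[b=c] ρ[c/f](S)))) → 0

E1 result:
u | b | c | w
t | 1 | 1 | p
E2 result:
u | b | c | w
(0 rows)
Witness: ('t', 1, 1, 'p') appears 1× in E1 but 0× in E2.

no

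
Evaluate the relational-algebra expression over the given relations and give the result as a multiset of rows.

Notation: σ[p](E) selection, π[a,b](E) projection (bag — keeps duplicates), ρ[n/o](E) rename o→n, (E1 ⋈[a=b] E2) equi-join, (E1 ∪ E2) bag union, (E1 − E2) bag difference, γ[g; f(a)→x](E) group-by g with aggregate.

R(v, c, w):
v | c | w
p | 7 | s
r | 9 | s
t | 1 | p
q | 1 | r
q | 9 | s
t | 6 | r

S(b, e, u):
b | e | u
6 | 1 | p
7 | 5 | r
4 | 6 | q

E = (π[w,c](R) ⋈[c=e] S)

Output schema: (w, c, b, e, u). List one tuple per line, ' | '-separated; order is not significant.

Row counts bottom-up:
  R → 6
  π[w,c](R) → 6
  S → 3
  (π[w,c](R) ⋈[c=e] S) → 3

== RESULT ==
w | c | b | e | u
p | 1 | 6 | 1 | p
r | 1 | 6 | 1 | p
r | 6 | 4 | 6 | q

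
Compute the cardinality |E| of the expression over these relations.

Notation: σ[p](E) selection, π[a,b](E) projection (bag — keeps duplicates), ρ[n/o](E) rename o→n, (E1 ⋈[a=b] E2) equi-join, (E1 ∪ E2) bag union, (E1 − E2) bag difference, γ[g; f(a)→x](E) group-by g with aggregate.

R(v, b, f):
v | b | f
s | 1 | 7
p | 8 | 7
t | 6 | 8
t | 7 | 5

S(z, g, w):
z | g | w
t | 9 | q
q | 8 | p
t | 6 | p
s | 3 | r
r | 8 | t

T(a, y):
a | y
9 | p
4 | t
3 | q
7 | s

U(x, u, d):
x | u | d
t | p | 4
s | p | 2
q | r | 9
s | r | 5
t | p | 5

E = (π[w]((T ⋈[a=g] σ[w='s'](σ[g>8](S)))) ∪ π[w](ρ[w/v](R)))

Per-node cardinality:
  T → 4
  S → 5
  σ[g>8](S) → 1
  σ[w='s'](σ[g>8](S)) → 0
  (T ⋈[a=g] σ[w='s'](σ[g>8](S))) → 0
  π[w]((T ⋈[a=g] σ[w='s'](σ[g>8](S)))) → 0
  R → 4
  ρ[w/v](R) → 4
  π[w](ρ[w/v](R)) → 4
  (π[w]((T ⋈[a=g] σ[w='s'](σ[g>8](S)))) ∪ π[w](ρ[w/v](R))) → 4

|E| = 4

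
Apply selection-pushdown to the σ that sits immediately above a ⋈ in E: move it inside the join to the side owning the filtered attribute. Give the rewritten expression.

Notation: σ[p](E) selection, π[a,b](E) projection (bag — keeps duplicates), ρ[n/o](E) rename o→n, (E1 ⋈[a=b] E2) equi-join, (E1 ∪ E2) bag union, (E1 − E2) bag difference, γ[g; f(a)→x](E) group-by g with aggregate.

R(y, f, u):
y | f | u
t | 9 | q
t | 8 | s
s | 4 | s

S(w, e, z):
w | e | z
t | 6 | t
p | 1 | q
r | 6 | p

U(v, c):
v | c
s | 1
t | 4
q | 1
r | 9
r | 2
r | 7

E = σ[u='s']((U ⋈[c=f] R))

σ filters on u, owned by the right side.
E' = (U ⋈[c=f] σ[u='s'](R))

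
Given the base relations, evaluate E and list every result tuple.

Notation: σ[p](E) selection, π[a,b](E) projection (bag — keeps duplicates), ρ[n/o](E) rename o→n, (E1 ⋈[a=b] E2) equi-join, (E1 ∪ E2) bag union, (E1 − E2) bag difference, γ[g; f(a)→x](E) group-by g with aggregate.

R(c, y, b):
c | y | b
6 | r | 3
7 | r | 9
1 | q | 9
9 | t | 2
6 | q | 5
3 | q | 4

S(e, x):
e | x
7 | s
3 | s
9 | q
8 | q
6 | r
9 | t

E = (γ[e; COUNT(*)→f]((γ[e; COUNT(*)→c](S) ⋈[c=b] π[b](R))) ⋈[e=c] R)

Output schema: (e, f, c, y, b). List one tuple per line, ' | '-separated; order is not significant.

Per-node cardinality:
  S → 6
  γ[e; COUNT(*)→c](S) → 5
  R → 6
  π[b](R) → 6
  (γ[e; COUNT(*)→c](S) ⋈[c=b] π[b](R)) → 1
  γ[e; COUNT(*)→f]((γ[e; COUNT(*)→c](S) ⋈[c=b] π[b](R))) → 1
  R → 6
  (γ[e; COUNT(*)→f]((γ[e; COUNT(*)→c](S) ⋈[c=b] π[b](R))) ⋈[e=c] R) → 1

== RESULT ==
e | f | c | y | b
9 | 1 | 9 | t | 2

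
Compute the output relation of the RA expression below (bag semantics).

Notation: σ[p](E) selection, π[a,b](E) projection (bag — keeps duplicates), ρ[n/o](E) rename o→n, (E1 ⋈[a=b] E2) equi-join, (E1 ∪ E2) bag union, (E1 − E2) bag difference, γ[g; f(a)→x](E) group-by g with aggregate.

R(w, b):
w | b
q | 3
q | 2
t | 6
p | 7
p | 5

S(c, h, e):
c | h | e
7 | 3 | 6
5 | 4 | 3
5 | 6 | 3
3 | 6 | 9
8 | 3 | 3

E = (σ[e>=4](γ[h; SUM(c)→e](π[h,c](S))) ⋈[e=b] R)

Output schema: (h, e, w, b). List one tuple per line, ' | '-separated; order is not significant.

Stepwise |·|:
  S → 5
  π[h,c](S) → 5
  γ[h; SUM(c)→e](π[h,c](S)) → 3
  σ[e>=4](γ[h; SUM(c)→e](π[h,c](S))) → 3
  R → 5
  (σ[e>=4](γ[h; SUM(c)→e](π[h,c](S))) ⋈[e=b] R) → 1

== RESULT ==
h | e | w | b
4 | 5 | p | 5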